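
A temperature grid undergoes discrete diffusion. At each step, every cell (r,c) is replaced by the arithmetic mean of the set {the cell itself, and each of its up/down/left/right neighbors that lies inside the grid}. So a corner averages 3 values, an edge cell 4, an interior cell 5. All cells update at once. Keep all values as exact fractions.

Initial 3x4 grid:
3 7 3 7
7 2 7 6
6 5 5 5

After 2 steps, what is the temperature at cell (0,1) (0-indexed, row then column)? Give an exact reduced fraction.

Answer: 1261/240

Derivation:
Step 1: cell (0,1) = 15/4
Step 2: cell (0,1) = 1261/240
Full grid after step 2:
  167/36 1261/240 1181/240 211/36
  653/120 459/100 559/100 1291/240
  5 27/5 299/60 205/36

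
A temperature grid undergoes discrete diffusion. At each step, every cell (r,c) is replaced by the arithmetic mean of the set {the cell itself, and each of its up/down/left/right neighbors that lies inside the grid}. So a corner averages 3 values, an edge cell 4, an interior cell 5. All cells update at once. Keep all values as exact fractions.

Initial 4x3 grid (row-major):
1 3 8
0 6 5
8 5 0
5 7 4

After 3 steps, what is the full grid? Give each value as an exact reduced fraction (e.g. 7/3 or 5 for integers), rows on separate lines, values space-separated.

After step 1:
  4/3 9/2 16/3
  15/4 19/5 19/4
  9/2 26/5 7/2
  20/3 21/4 11/3
After step 2:
  115/36 449/120 175/36
  803/240 22/5 1043/240
  1207/240 89/20 1027/240
  197/36 1247/240 149/36
After step 3:
  7403/2160 5831/1440 9323/2160
  5749/1440 1217/300 6439/1440
  6587/1440 1121/240 6197/1440
  5651/1080 2773/576 4901/1080

Answer: 7403/2160 5831/1440 9323/2160
5749/1440 1217/300 6439/1440
6587/1440 1121/240 6197/1440
5651/1080 2773/576 4901/1080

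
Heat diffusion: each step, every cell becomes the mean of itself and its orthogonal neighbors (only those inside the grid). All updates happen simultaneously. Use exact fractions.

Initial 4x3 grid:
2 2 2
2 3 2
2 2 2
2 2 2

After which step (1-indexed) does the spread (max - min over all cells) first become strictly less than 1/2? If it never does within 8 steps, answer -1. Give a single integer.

Answer: 1

Derivation:
Step 1: max=9/4, min=2, spread=1/4
  -> spread < 1/2 first at step 1
Step 2: max=223/100, min=2, spread=23/100
Step 3: max=10411/4800, min=813/400, spread=131/960
Step 4: max=92951/43200, min=14791/7200, spread=841/8640
Step 5: max=37102051/17280000, min=2973373/1440000, spread=56863/691200
Step 6: max=332574341/155520000, min=26909543/12960000, spread=386393/6220800
Step 7: max=132809723131/62208000000, min=10788358813/5184000000, spread=26795339/497664000
Step 8: max=7948775714129/3732480000000, min=649166149667/311040000000, spread=254051069/5971968000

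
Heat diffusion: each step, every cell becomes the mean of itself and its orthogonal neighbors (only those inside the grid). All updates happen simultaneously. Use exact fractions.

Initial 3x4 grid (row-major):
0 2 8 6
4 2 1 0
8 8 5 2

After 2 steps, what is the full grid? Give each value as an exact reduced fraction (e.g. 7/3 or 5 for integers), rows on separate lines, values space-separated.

Answer: 17/6 253/80 907/240 67/18
467/120 377/100 171/50 249/80
191/36 1189/240 917/240 103/36

Derivation:
After step 1:
  2 3 17/4 14/3
  7/2 17/5 16/5 9/4
  20/3 23/4 4 7/3
After step 2:
  17/6 253/80 907/240 67/18
  467/120 377/100 171/50 249/80
  191/36 1189/240 917/240 103/36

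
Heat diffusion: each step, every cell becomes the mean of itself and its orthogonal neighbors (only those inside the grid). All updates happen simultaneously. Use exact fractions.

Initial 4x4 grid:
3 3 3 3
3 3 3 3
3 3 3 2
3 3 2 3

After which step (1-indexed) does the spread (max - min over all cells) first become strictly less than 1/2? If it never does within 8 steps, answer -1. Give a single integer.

Answer: 2

Derivation:
Step 1: max=3, min=7/3, spread=2/3
Step 2: max=3, min=313/120, spread=47/120
  -> spread < 1/2 first at step 2
Step 3: max=3, min=1409/540, spread=211/540
Step 4: max=3, min=43559/16200, spread=5041/16200
Step 5: max=13421/4500, min=1319357/486000, spread=130111/486000
Step 6: max=802841/270000, min=40097633/14580000, spread=3255781/14580000
Step 7: max=798893/270000, min=1211846309/437400000, spread=82360351/437400000
Step 8: max=143293559/48600000, min=36614683109/13122000000, spread=2074577821/13122000000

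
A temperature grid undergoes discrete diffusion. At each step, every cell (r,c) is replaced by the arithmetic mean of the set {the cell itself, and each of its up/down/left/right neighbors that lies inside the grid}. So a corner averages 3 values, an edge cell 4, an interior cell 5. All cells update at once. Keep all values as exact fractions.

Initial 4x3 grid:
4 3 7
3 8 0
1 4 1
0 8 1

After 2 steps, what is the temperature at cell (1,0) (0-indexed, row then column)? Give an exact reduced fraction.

Answer: 97/30

Derivation:
Step 1: cell (1,0) = 4
Step 2: cell (1,0) = 97/30
Full grid after step 2:
  77/18 473/120 77/18
  97/30 43/10 373/120
  67/20 59/20 397/120
  11/4 839/240 97/36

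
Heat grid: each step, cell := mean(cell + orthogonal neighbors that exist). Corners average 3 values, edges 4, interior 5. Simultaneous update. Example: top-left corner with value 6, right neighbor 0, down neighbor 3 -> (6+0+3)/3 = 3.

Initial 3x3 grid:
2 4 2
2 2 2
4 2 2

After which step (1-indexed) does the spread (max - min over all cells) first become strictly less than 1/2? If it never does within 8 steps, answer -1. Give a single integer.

Step 1: max=8/3, min=2, spread=2/3
Step 2: max=307/120, min=13/6, spread=47/120
  -> spread < 1/2 first at step 2
Step 3: max=1381/540, min=91/40, spread=61/216
Step 4: max=81437/32400, min=50033/21600, spread=511/2592
Step 5: max=4847089/1944000, min=3051851/1296000, spread=4309/31104
Step 6: max=288263633/116640000, min=61538099/25920000, spread=36295/373248
Step 7: max=17205843901/6998400000, min=11152049059/4665600000, spread=305773/4478976
Step 8: max=1027905511397/419904000000, min=671853929473/279936000000, spread=2575951/53747712

Answer: 2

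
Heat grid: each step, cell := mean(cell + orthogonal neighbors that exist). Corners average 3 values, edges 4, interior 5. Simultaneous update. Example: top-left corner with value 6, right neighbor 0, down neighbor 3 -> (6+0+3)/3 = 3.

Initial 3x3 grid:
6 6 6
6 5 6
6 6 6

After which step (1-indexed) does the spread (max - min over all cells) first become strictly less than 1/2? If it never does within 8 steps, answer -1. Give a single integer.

Step 1: max=6, min=23/4, spread=1/4
  -> spread < 1/2 first at step 1
Step 2: max=471/80, min=144/25, spread=51/400
Step 3: max=2113/360, min=27977/4800, spread=589/14400
Step 4: max=1686919/288000, min=175057/30000, spread=31859/1440000
Step 5: max=10535279/1800000, min=100988393/17280000, spread=751427/86400000
Step 6: max=6065736871/1036800000, min=631365313/108000000, spread=23149331/5184000000
Step 7: max=37905068111/6480000000, min=363765345737/62208000000, spread=616540643/311040000000
Step 8: max=21830947991239/3732480000000, min=2273687546017/388800000000, spread=17737747379/18662400000000

Answer: 1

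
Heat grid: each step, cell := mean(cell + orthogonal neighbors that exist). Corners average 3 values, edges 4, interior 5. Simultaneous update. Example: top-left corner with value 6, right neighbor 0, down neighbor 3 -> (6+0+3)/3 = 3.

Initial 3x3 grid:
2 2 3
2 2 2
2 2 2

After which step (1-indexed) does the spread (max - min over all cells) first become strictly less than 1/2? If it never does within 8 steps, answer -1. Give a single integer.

Step 1: max=7/3, min=2, spread=1/3
  -> spread < 1/2 first at step 1
Step 2: max=41/18, min=2, spread=5/18
Step 3: max=473/216, min=2, spread=41/216
Step 4: max=28051/12960, min=731/360, spread=347/2592
Step 5: max=1662137/777600, min=7357/3600, spread=2921/31104
Step 6: max=99140539/46656000, min=889483/432000, spread=24611/373248
Step 7: max=5917442033/2799360000, min=20096741/9720000, spread=207329/4478976
Step 8: max=353953152451/167961600000, min=1075601599/518400000, spread=1746635/53747712

Answer: 1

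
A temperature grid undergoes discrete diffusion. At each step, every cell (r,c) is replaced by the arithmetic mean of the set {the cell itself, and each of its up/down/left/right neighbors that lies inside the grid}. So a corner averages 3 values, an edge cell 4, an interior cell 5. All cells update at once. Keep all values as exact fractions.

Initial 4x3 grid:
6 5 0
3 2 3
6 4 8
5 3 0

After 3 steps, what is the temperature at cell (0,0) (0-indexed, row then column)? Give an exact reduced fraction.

Answer: 529/135

Derivation:
Step 1: cell (0,0) = 14/3
Step 2: cell (0,0) = 73/18
Step 3: cell (0,0) = 529/135
Full grid after step 3:
  529/135 10337/2880 7069/2160
  1189/288 557/150 125/36
  5981/1440 4777/1200 2593/720
  9031/2160 553/144 2029/540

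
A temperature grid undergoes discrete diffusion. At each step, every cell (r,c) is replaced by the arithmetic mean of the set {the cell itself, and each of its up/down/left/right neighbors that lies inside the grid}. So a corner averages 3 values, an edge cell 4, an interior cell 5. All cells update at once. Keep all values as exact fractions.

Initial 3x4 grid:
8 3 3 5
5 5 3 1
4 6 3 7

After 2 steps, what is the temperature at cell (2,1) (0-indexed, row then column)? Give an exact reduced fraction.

Step 1: cell (2,1) = 9/2
Step 2: cell (2,1) = 373/80
Full grid after step 2:
  187/36 1079/240 57/16 7/2
  607/120 443/100 393/100 41/12
  5 373/80 191/48 149/36

Answer: 373/80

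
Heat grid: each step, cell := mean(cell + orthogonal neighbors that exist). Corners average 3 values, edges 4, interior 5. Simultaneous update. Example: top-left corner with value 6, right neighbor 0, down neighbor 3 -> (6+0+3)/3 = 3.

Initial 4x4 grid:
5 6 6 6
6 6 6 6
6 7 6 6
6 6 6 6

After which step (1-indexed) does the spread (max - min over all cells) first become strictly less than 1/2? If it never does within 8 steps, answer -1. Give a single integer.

Answer: 2

Derivation:
Step 1: max=25/4, min=17/3, spread=7/12
Step 2: max=311/50, min=103/18, spread=112/225
  -> spread < 1/2 first at step 2
Step 3: max=14767/2400, min=12667/2160, spread=6233/21600
Step 4: max=132217/21600, min=381889/64800, spread=7381/32400
Step 5: max=13187959/2160000, min=11544019/1944000, spread=3251441/19440000
Step 6: max=118354309/19440000, min=69462737/11664000, spread=3874621/29160000
Step 7: max=11818449367/1944000000, min=10452387007/1749600000, spread=1842174233/17496000000
Step 8: max=353969723653/58320000000, min=314115609229/52488000000, spread=44571420587/524880000000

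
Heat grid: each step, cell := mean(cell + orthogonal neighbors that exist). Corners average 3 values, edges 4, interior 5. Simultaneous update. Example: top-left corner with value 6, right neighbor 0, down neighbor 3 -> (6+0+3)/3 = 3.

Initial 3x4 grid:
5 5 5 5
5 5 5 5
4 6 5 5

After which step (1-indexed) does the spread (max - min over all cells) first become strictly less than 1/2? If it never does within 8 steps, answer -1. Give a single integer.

Step 1: max=21/4, min=19/4, spread=1/2
Step 2: max=409/80, min=59/12, spread=47/240
  -> spread < 1/2 first at step 2
Step 3: max=12209/2400, min=23773/4800, spread=43/320
Step 4: max=109289/21600, min=214943/43200, spread=727/8640
Step 5: max=10904531/2160000, min=86283493/17280000, spread=63517/1152000
Step 6: max=98072711/19440000, min=777143963/155520000, spread=297509/6220800
Step 7: max=2938460087/583200000, min=46696915417/9331200000, spread=12737839/373248000
Step 8: max=88114884179/17496000000, min=2803229018603/559872000000, spread=131578201/4478976000

Answer: 2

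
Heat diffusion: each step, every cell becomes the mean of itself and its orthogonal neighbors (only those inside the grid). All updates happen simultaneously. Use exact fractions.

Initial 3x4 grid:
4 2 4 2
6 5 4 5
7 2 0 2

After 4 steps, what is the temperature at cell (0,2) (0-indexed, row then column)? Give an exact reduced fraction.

Step 1: cell (0,2) = 3
Step 2: cell (0,2) = 841/240
Step 3: cell (0,2) = 24439/7200
Step 4: cell (0,2) = 754873/216000
Full grid after step 4:
  2819/675 275231/72000 754873/216000 422453/129600
  600967/144000 115429/30000 398341/120000 907049/288000
  89833/21600 14867/4000 351499/108000 385903/129600

Answer: 754873/216000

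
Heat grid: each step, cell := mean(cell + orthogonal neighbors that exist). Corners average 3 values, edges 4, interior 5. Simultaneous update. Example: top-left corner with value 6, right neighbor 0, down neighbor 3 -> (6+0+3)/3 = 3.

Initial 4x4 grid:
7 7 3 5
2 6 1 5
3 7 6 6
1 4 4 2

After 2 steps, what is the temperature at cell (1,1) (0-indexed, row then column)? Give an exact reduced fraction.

Answer: 97/20

Derivation:
Step 1: cell (1,1) = 23/5
Step 2: cell (1,1) = 97/20
Full grid after step 2:
  187/36 1181/240 1097/240 151/36
  1061/240 97/20 437/100 263/60
  937/240 437/100 459/100 89/20
  119/36 119/30 21/5 17/4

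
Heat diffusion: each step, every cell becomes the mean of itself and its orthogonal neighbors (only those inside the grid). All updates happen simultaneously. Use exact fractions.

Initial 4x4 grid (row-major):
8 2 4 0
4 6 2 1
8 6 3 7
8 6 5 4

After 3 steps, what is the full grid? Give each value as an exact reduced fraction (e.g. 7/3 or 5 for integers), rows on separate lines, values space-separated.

After step 1:
  14/3 5 2 5/3
  13/2 4 16/5 5/2
  13/2 29/5 23/5 15/4
  22/3 25/4 9/2 16/3
After step 2:
  97/18 47/12 89/30 37/18
  65/12 49/10 163/50 667/240
  98/15 543/100 437/100 971/240
  241/36 1433/240 1241/240 163/36
After step 3:
  265/54 3091/720 10979/3600 5617/2160
  4003/720 6877/1500 21931/6000 21853/7200
  21667/3600 6529/1200 6683/1500 28301/7200
  13823/2160 41879/7200 36071/7200 1237/270

Answer: 265/54 3091/720 10979/3600 5617/2160
4003/720 6877/1500 21931/6000 21853/7200
21667/3600 6529/1200 6683/1500 28301/7200
13823/2160 41879/7200 36071/7200 1237/270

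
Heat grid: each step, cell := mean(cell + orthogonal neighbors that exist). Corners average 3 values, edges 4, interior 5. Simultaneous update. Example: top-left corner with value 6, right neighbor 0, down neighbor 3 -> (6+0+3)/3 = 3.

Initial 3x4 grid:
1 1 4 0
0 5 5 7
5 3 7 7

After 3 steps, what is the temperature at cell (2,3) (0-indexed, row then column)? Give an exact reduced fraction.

Step 1: cell (2,3) = 7
Step 2: cell (2,3) = 23/4
Step 3: cell (2,3) = 4027/720
Full grid after step 3:
  581/270 20959/7200 24619/7200 1127/270
  41503/14400 9841/3000 13601/3000 67943/14400
  6973/2160 15317/3600 1481/300 4027/720

Answer: 4027/720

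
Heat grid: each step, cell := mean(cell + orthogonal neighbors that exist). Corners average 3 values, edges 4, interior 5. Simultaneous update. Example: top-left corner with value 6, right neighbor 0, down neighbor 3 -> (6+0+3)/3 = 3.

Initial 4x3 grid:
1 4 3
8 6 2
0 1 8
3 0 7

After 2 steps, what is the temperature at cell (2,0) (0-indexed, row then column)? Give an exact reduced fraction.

Answer: 43/16

Derivation:
Step 1: cell (2,0) = 3
Step 2: cell (2,0) = 43/16
Full grid after step 2:
  139/36 451/120 15/4
  917/240 96/25 329/80
  43/16 349/100 69/16
  9/4 47/16 49/12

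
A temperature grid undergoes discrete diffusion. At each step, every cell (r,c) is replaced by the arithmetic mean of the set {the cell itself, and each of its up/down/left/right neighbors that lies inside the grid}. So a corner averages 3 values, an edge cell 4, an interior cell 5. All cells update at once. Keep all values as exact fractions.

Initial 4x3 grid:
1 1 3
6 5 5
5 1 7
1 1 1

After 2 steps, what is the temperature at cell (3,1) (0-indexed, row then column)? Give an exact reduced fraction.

Answer: 38/15

Derivation:
Step 1: cell (3,1) = 1
Step 2: cell (3,1) = 38/15
Full grid after step 2:
  113/36 353/120 7/2
  413/120 383/100 151/40
  409/120 303/100 153/40
  79/36 38/15 5/2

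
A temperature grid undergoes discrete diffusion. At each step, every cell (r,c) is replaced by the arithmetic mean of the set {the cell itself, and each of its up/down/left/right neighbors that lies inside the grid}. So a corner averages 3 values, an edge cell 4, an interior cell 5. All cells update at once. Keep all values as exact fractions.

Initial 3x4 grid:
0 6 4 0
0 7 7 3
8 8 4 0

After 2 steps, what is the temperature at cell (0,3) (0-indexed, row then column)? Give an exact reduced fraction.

Step 1: cell (0,3) = 7/3
Step 2: cell (0,3) = 109/36
Full grid after step 2:
  10/3 161/40 95/24 109/36
  1001/240 507/100 221/50 73/24
  95/18 673/120 113/24 115/36

Answer: 109/36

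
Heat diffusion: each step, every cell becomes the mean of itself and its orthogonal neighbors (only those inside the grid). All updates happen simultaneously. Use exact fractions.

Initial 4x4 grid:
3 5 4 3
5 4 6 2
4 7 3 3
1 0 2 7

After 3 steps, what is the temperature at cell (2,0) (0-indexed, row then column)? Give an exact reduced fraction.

Answer: 26407/7200

Derivation:
Step 1: cell (2,0) = 17/4
Step 2: cell (2,0) = 811/240
Step 3: cell (2,0) = 26407/7200
Full grid after step 3:
  9479/2160 14989/3600 1633/400 2641/720
  29063/7200 25781/6000 7779/2000 9193/2400
  26407/7200 21469/6000 7691/2000 8777/2400
  6391/2160 11621/3600 1337/400 2609/720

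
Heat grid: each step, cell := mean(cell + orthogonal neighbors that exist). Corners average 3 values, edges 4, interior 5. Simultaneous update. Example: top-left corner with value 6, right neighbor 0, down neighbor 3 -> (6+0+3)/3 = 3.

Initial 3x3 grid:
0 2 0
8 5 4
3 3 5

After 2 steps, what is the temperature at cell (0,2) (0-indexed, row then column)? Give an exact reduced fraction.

Step 1: cell (0,2) = 2
Step 2: cell (0,2) = 29/12
Full grid after step 2:
  109/36 689/240 29/12
  41/10 353/100 139/40
  38/9 64/15 23/6

Answer: 29/12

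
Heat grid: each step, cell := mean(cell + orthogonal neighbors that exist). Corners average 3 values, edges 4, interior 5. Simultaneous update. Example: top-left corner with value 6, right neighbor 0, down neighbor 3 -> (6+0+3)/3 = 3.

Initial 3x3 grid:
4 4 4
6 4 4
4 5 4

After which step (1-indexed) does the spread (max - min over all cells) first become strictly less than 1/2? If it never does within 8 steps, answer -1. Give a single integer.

Answer: 3

Derivation:
Step 1: max=5, min=4, spread=1
Step 2: max=563/120, min=4, spread=83/120
Step 3: max=3317/720, min=3757/900, spread=173/400
  -> spread < 1/2 first at step 3
Step 4: max=194239/43200, min=7561/1800, spread=511/1728
Step 5: max=11597933/2592000, min=102401/24000, spread=4309/20736
Step 6: max=689463751/155520000, min=13891237/3240000, spread=36295/248832
Step 7: max=41209970597/9331200000, min=3354535831/777600000, spread=305773/2985984
Step 8: max=2462802670159/559872000000, min=33646575497/7776000000, spread=2575951/35831808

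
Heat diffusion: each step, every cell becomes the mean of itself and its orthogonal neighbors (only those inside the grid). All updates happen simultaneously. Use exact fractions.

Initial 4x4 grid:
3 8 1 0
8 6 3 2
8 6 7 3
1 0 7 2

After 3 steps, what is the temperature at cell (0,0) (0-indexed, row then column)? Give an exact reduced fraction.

Answer: 6061/1080

Derivation:
Step 1: cell (0,0) = 19/3
Step 2: cell (0,0) = 205/36
Step 3: cell (0,0) = 6061/1080
Full grid after step 3:
  6061/1080 17107/3600 4237/1200 51/20
  9971/1800 15373/3000 193/50 1229/400
  3079/600 4779/1000 537/125 4339/1200
  1579/360 5233/1200 4909/1200 701/180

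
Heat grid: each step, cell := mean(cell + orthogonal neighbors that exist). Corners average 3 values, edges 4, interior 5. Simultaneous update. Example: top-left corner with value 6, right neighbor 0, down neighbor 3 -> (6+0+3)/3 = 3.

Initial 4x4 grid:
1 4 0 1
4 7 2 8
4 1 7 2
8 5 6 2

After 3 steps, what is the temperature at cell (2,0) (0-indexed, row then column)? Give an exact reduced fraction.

Step 1: cell (2,0) = 17/4
Step 2: cell (2,0) = 1123/240
Step 3: cell (2,0) = 6341/1440
Full grid after step 3:
  593/180 8009/2400 289/96 2341/720
  3153/800 456/125 7647/2000 55/16
  6341/1440 27211/6000 3031/750 14971/3600
  10633/2160 3343/720 16471/3600 2219/540

Answer: 6341/1440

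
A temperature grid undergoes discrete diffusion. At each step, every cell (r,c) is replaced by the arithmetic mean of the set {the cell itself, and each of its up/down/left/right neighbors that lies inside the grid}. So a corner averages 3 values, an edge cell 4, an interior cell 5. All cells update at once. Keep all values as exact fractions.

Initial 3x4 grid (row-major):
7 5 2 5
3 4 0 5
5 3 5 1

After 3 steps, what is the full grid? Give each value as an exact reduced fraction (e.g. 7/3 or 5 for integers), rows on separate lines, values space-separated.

After step 1:
  5 9/2 3 4
  19/4 3 16/5 11/4
  11/3 17/4 9/4 11/3
After step 2:
  19/4 31/8 147/40 13/4
  197/48 197/50 71/25 817/240
  38/9 79/24 401/120 26/9
After step 3:
  611/144 203/50 341/100 2479/720
  61259/14400 21661/6000 20641/6000 44579/14400
  1673/432 3329/900 5563/1800 6937/2160

Answer: 611/144 203/50 341/100 2479/720
61259/14400 21661/6000 20641/6000 44579/14400
1673/432 3329/900 5563/1800 6937/2160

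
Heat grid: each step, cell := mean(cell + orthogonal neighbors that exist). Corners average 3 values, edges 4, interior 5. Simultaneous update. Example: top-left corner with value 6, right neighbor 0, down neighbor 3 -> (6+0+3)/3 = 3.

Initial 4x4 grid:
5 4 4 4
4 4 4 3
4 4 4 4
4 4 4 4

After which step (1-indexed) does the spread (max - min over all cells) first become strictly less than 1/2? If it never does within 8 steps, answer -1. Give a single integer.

Step 1: max=13/3, min=11/3, spread=2/3
Step 2: max=77/18, min=449/120, spread=193/360
Step 3: max=905/216, min=8263/2160, spread=787/2160
  -> spread < 1/2 first at step 3
Step 4: max=134239/32400, min=416597/108000, spread=92599/324000
Step 5: max=3993013/972000, min=12598253/3240000, spread=2135371/9720000
Step 6: max=119029993/29160000, min=23726429/6075000, spread=25715669/145800000
Step 7: max=710842859/174960000, min=11434106849/2916000000, spread=1239822403/8748000000
Step 8: max=106230121489/26244000000, min=171995776411/43740000000, spread=3790819553/32805000000

Answer: 3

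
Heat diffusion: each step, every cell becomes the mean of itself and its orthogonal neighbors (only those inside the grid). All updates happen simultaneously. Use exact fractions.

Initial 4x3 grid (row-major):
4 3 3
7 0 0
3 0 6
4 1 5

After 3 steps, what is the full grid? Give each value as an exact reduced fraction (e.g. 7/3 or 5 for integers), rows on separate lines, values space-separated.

After step 1:
  14/3 5/2 2
  7/2 2 9/4
  7/2 2 11/4
  8/3 5/2 4
After step 2:
  32/9 67/24 9/4
  41/12 49/20 9/4
  35/12 51/20 11/4
  26/9 67/24 37/12
After step 3:
  703/216 3977/1440 175/72
  2221/720 323/120 97/40
  2119/720 323/120 319/120
  619/216 4073/1440 23/8

Answer: 703/216 3977/1440 175/72
2221/720 323/120 97/40
2119/720 323/120 319/120
619/216 4073/1440 23/8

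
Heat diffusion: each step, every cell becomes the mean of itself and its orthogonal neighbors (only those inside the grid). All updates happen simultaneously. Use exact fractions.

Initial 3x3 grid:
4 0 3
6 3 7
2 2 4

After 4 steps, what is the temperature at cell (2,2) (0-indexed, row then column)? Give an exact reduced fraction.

Answer: 58319/16200

Derivation:
Step 1: cell (2,2) = 13/3
Step 2: cell (2,2) = 34/9
Step 3: cell (2,2) = 2009/540
Step 4: cell (2,2) = 58319/16200
Full grid after step 4:
  428227/129600 1462667/432000 447277/129600
  2927209/864000 1237333/360000 3085459/864000
  221351/64800 3050209/864000 58319/16200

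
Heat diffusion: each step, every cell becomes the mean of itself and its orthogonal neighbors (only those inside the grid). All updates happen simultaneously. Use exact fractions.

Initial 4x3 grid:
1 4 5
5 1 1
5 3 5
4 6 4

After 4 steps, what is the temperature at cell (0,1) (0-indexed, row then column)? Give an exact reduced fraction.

Answer: 2704309/864000

Derivation:
Step 1: cell (0,1) = 11/4
Step 2: cell (0,1) = 733/240
Step 3: cell (0,1) = 43991/14400
Step 4: cell (0,1) = 2704309/864000
Full grid after step 4:
  414031/129600 2704309/864000 405031/129600
  739631/216000 1210871/360000 717131/216000
  279317/72000 454807/120000 89939/24000
  20023/4800 1198213/288000 174407/43200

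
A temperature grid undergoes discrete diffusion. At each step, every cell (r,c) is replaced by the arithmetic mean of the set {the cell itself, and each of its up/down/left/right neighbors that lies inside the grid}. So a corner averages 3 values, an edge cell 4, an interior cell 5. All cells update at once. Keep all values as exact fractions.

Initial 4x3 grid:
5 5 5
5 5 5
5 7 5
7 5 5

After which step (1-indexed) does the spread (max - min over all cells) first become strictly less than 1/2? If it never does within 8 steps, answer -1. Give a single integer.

Answer: 5

Derivation:
Step 1: max=6, min=5, spread=1
Step 2: max=53/9, min=5, spread=8/9
Step 3: max=20309/3600, min=1013/200, spread=83/144
Step 4: max=182369/32400, min=18391/3600, spread=337/648
Step 5: max=10780021/1944000, min=1239551/240000, spread=7396579/19440000
  -> spread < 1/2 first at step 5
Step 6: max=643502039/116640000, min=33623273/6480000, spread=61253/186624
Step 7: max=38341541401/6998400000, min=2030278057/388800000, spread=14372291/55987200
Step 8: max=2291254572059/419904000000, min=122275492163/23328000000, spread=144473141/671846400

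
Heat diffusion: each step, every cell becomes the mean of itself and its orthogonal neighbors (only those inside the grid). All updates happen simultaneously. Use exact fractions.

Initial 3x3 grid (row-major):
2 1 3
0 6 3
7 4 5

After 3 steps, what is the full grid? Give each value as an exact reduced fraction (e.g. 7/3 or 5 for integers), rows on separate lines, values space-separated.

After step 1:
  1 3 7/3
  15/4 14/5 17/4
  11/3 11/2 4
After step 2:
  31/12 137/60 115/36
  673/240 193/50 803/240
  155/36 479/120 55/12
After step 3:
  1841/720 10729/3600 6353/2160
  48791/14400 3257/1000 53941/14400
  7993/2160 30133/7200 2861/720

Answer: 1841/720 10729/3600 6353/2160
48791/14400 3257/1000 53941/14400
7993/2160 30133/7200 2861/720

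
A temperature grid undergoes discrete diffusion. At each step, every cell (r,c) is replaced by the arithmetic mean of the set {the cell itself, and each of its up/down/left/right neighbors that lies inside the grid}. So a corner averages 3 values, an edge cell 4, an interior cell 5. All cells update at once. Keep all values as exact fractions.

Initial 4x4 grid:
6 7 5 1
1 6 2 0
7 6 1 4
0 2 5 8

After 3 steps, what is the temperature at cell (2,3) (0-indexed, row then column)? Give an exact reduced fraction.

Answer: 12539/3600

Derivation:
Step 1: cell (2,3) = 13/4
Step 2: cell (2,3) = 107/30
Step 3: cell (2,3) = 12539/3600
Full grid after step 3:
  10309/2160 32551/7200 8461/2400 229/80
  8149/1800 24847/6000 6991/2000 3533/1200
  2317/600 7839/2000 883/240 12539/3600
  871/240 8923/2400 28273/7200 8641/2160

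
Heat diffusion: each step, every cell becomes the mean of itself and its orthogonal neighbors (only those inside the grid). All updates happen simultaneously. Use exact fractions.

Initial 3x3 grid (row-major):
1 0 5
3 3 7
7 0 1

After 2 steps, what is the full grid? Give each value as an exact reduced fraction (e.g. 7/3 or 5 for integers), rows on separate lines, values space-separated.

Answer: 85/36 611/240 41/12
323/120 151/50 199/60
115/36 227/80 113/36

Derivation:
After step 1:
  4/3 9/4 4
  7/2 13/5 4
  10/3 11/4 8/3
After step 2:
  85/36 611/240 41/12
  323/120 151/50 199/60
  115/36 227/80 113/36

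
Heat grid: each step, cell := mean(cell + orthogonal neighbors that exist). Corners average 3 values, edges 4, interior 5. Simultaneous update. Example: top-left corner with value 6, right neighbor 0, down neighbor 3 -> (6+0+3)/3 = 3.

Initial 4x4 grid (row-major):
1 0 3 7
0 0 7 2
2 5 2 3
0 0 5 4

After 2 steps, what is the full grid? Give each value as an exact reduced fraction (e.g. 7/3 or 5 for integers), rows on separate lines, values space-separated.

After step 1:
  1/3 1 17/4 4
  3/4 12/5 14/5 19/4
  7/4 9/5 22/5 11/4
  2/3 5/2 11/4 4
After step 2:
  25/36 479/240 241/80 13/3
  157/120 7/4 93/25 143/40
  149/120 257/100 29/10 159/40
  59/36 463/240 273/80 19/6

Answer: 25/36 479/240 241/80 13/3
157/120 7/4 93/25 143/40
149/120 257/100 29/10 159/40
59/36 463/240 273/80 19/6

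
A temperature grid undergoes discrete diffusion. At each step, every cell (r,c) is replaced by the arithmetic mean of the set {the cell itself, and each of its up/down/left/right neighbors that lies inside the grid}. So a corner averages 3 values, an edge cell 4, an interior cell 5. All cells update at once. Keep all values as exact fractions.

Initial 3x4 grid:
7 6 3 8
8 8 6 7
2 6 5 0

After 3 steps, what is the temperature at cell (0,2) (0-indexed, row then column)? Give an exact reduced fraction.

Step 1: cell (0,2) = 23/4
Step 2: cell (0,2) = 471/80
Step 3: cell (0,2) = 14107/2400
Full grid after step 3:
  383/60 14827/2400 14107/2400 1009/180
  87817/14400 17839/3000 5513/1000 25199/4800
  12503/2160 9839/1800 6091/1200 389/80

Answer: 14107/2400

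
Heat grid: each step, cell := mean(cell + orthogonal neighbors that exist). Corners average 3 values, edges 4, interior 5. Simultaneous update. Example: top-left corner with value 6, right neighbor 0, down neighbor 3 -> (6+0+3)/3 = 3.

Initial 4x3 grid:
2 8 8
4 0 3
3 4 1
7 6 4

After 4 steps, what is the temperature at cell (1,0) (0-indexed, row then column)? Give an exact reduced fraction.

Answer: 856507/216000

Derivation:
Step 1: cell (1,0) = 9/4
Step 2: cell (1,0) = 913/240
Step 3: cell (1,0) = 26281/7200
Step 4: cell (1,0) = 856507/216000
Full grid after step 4:
  8048/2025 602033/144000 267311/64800
  856507/216000 57433/15000 13463/3375
  850007/216000 157963/40000 100829/27000
  549757/129600 385247/96000 510407/129600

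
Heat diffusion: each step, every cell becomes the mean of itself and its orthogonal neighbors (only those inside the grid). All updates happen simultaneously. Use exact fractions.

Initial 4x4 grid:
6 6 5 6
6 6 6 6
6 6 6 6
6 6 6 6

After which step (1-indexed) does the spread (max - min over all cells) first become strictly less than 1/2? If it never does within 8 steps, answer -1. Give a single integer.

Step 1: max=6, min=17/3, spread=1/3
  -> spread < 1/2 first at step 1
Step 2: max=6, min=689/120, spread=31/120
Step 3: max=6, min=6269/1080, spread=211/1080
Step 4: max=6, min=631157/108000, spread=16843/108000
Step 5: max=53921/9000, min=5693357/972000, spread=130111/972000
Step 6: max=3232841/540000, min=171317633/29160000, spread=3255781/29160000
Step 7: max=3228893/540000, min=5148446309/874800000, spread=82360351/874800000
Step 8: max=580693559/97200000, min=154712683109/26244000000, spread=2074577821/26244000000

Answer: 1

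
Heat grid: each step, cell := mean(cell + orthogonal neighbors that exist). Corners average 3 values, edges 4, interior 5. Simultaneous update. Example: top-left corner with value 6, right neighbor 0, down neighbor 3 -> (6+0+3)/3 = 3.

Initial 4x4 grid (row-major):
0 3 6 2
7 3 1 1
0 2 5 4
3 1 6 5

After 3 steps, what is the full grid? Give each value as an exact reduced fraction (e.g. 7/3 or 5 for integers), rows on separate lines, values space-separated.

After step 1:
  10/3 3 3 3
  5/2 16/5 16/5 2
  3 11/5 18/5 15/4
  4/3 3 17/4 5
After step 2:
  53/18 47/15 61/20 8/3
  361/120 141/50 3 239/80
  271/120 3 17/5 287/80
  22/9 647/240 317/80 13/3
After step 3:
  3271/1080 10753/3600 237/80 2089/720
  1241/450 8977/3000 6103/2000 1469/480
  241/90 17009/6000 339/100 1717/480
  5327/2160 4357/1440 1727/480 713/180

Answer: 3271/1080 10753/3600 237/80 2089/720
1241/450 8977/3000 6103/2000 1469/480
241/90 17009/6000 339/100 1717/480
5327/2160 4357/1440 1727/480 713/180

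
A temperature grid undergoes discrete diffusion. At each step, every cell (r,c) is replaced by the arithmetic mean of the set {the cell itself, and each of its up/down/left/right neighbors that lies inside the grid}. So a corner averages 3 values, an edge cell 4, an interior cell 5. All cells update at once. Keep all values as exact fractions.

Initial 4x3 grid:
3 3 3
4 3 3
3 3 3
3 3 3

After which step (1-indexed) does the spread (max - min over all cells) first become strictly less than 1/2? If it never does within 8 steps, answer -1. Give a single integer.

Step 1: max=10/3, min=3, spread=1/3
  -> spread < 1/2 first at step 1
Step 2: max=391/120, min=3, spread=31/120
Step 3: max=3451/1080, min=3, spread=211/1080
Step 4: max=340897/108000, min=5447/1800, spread=14077/108000
Step 5: max=3056407/972000, min=327683/108000, spread=5363/48600
Step 6: max=91220809/29160000, min=182869/60000, spread=93859/1166400
Step 7: max=5459074481/1749600000, min=296936467/97200000, spread=4568723/69984000
Step 8: max=326708435629/104976000000, min=8929618889/2916000000, spread=8387449/167961600

Answer: 1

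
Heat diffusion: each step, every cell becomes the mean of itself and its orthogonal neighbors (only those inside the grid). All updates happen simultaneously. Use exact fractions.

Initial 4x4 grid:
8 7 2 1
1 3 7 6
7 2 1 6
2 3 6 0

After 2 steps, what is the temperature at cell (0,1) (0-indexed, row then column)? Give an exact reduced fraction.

Answer: 223/48

Derivation:
Step 1: cell (0,1) = 5
Step 2: cell (0,1) = 223/48
Full grid after step 2:
  181/36 223/48 321/80 49/12
  205/48 83/20 429/100 301/80
  299/80 357/100 343/100 333/80
  41/12 259/80 283/80 13/4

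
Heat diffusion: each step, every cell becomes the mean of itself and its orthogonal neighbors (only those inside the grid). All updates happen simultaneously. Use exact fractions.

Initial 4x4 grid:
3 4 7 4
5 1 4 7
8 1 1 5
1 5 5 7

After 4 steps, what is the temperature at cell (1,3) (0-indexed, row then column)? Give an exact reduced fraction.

Step 1: cell (1,3) = 5
Step 2: cell (1,3) = 5
Step 3: cell (1,3) = 5687/1200
Step 4: cell (1,3) = 167693/36000
Full grid after step 4:
  14099/3600 8021/2000 26513/6000 5653/1200
  135893/36000 117299/30000 126719/30000 167693/36000
  81703/21600 339491/90000 376391/90000 97471/21600
  122057/32400 21043/5400 1121/270 146357/32400

Answer: 167693/36000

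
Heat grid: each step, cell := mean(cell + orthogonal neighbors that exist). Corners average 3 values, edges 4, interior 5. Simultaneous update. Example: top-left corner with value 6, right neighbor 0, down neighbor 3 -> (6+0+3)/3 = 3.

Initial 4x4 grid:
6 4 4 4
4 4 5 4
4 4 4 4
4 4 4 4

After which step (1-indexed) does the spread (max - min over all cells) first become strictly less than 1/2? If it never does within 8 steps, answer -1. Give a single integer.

Step 1: max=14/3, min=4, spread=2/3
Step 2: max=41/9, min=4, spread=5/9
Step 3: max=9577/2160, min=1613/400, spread=2167/5400
  -> spread < 1/2 first at step 3
Step 4: max=283579/64800, min=29191/7200, spread=1043/3240
Step 5: max=8422609/1944000, min=292849/72000, spread=257843/972000
Step 6: max=50163491/11664000, min=5286671/1296000, spread=645863/2916000
Step 7: max=7482437737/1749600000, min=795324253/194400000, spread=16225973/87480000
Step 8: max=223463948719/52488000000, min=23919681451/5832000000, spread=409340783/2624400000

Answer: 3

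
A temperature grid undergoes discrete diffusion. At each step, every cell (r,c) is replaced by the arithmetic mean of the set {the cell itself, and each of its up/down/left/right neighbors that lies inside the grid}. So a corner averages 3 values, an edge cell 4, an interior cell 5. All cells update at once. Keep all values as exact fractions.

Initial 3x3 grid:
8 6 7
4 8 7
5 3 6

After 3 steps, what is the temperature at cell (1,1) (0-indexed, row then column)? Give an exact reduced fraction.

Answer: 1471/250

Derivation:
Step 1: cell (1,1) = 28/5
Step 2: cell (1,1) = 158/25
Step 3: cell (1,1) = 1471/250
Full grid after step 3:
  2201/360 94217/14400 14041/2160
  9413/1600 1471/250 476/75
  3797/720 40721/7200 6193/1080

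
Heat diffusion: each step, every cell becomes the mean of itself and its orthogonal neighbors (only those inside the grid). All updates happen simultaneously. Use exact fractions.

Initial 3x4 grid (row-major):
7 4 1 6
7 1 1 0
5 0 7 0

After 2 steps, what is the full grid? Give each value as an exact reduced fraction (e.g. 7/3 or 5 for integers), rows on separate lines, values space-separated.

Answer: 19/4 297/80 127/48 85/36
22/5 161/50 227/100 101/48
49/12 237/80 115/48 73/36

Derivation:
After step 1:
  6 13/4 3 7/3
  5 13/5 2 7/4
  4 13/4 2 7/3
After step 2:
  19/4 297/80 127/48 85/36
  22/5 161/50 227/100 101/48
  49/12 237/80 115/48 73/36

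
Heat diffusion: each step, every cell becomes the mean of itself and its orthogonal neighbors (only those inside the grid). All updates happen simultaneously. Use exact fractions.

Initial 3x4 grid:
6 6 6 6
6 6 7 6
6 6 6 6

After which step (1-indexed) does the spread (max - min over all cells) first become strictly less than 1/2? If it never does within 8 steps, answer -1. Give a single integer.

Answer: 1

Derivation:
Step 1: max=25/4, min=6, spread=1/4
  -> spread < 1/2 first at step 1
Step 2: max=623/100, min=6, spread=23/100
Step 3: max=29611/4800, min=2413/400, spread=131/960
Step 4: max=265751/43200, min=43591/7200, spread=841/8640
Step 5: max=106222051/17280000, min=8733373/1440000, spread=56863/691200
Step 6: max=954654341/155520000, min=78749543/12960000, spread=386393/6220800
Step 7: max=381641723131/62208000000, min=31524358813/5184000000, spread=26795339/497664000
Step 8: max=22878695714129/3732480000000, min=1893326149667/311040000000, spread=254051069/5971968000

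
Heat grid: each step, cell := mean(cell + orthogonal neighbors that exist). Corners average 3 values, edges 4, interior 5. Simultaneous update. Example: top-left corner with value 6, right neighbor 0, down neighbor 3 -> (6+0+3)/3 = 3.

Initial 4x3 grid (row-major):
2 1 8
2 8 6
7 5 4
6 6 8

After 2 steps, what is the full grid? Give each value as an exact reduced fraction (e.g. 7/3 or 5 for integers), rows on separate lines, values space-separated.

Answer: 67/18 949/240 65/12
949/240 132/25 433/80
265/48 137/25 97/16
211/36 295/48 6

Derivation:
After step 1:
  5/3 19/4 5
  19/4 22/5 13/2
  5 6 23/4
  19/3 25/4 6
After step 2:
  67/18 949/240 65/12
  949/240 132/25 433/80
  265/48 137/25 97/16
  211/36 295/48 6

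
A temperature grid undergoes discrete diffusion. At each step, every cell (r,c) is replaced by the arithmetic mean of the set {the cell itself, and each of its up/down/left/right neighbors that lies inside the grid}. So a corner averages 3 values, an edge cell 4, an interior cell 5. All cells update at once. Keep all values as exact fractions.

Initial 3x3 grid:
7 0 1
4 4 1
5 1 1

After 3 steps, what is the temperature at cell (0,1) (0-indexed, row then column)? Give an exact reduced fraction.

Step 1: cell (0,1) = 3
Step 2: cell (0,1) = 7/3
Step 3: cell (0,1) = 1967/720
Full grid after step 3:
  175/54 1967/720 791/432
  839/240 1483/600 5683/2880
  1363/432 7703/2880 131/72

Answer: 1967/720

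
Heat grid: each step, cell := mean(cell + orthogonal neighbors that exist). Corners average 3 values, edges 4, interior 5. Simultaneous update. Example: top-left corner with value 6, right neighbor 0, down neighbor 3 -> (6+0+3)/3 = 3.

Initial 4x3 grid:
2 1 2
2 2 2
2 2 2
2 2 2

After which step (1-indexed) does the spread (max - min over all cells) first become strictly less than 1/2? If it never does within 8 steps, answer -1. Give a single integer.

Step 1: max=2, min=5/3, spread=1/3
  -> spread < 1/2 first at step 1
Step 2: max=2, min=413/240, spread=67/240
Step 3: max=2, min=3883/2160, spread=437/2160
Step 4: max=1991/1000, min=1570469/864000, spread=29951/172800
Step 5: max=6671/3375, min=14336179/7776000, spread=206761/1555200
Step 6: max=10634329/5400000, min=5764604429/3110400000, spread=14430763/124416000
Step 7: max=846347273/432000000, min=348140258311/186624000000, spread=139854109/1492992000
Step 8: max=75908771023/38880000000, min=20972408109749/11197440000000, spread=7114543559/89579520000

Answer: 1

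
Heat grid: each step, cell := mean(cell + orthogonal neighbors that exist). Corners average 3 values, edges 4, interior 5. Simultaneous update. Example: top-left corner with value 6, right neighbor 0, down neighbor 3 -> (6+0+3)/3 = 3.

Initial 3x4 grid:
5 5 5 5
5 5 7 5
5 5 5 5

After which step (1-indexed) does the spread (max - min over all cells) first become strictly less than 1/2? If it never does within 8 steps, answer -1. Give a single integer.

Step 1: max=11/2, min=5, spread=1/2
Step 2: max=273/50, min=5, spread=23/50
  -> spread < 1/2 first at step 2
Step 3: max=12811/2400, min=1013/200, spread=131/480
Step 4: max=114551/21600, min=18391/3600, spread=841/4320
Step 5: max=45742051/8640000, min=3693373/720000, spread=56863/345600
Step 6: max=410334341/77760000, min=33389543/6480000, spread=386393/3110400
Step 7: max=163913723131/31104000000, min=13380358813/2592000000, spread=26795339/248832000
Step 8: max=9815015714129/1866240000000, min=804686149667/155520000000, spread=254051069/2985984000

Answer: 2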